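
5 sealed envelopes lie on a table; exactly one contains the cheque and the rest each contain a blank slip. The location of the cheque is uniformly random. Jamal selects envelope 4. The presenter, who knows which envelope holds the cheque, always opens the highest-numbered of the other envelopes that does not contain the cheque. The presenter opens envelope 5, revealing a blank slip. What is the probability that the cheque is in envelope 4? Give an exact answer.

Apply Bayes' rule, conditioning on where the cheque actually is.
If it is in any of envelopes 1, 2, 3, and 4 (prior 1/5 each): envelope 5 is the highest-numbered option available, probability 1; weight (1/5)·1 = 1/5 each.
If it is in envelope 5 (prior 1/5): the presenter opened envelope 5, so this case is ruled out; weight (1/5)·0 = 0.
The weights sum to 4/5.
So P(the cheque in envelope 4 | the presenter opened envelope 5) = (1/5) / (4/5) = 1/4.

1/4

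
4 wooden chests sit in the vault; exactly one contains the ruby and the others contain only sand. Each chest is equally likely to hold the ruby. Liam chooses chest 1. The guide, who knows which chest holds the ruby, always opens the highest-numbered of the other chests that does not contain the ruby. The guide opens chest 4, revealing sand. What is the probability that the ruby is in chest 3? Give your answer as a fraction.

Condition on the true location of the ruby.
If it is in any of chests 1, 2, and 3 (prior 1/4 each): chest 4 is the highest-numbered option available, probability 1; weight (1/4)·1 = 1/4 each.
If it is in chest 4 (prior 1/4): the guide opened chest 4, so this case is ruled out; weight (1/4)·0 = 0.
The weights sum to 3/4.
So P(the ruby in chest 3 | the guide opened chest 4) = (1/4) / (3/4) = 1/3.

1/3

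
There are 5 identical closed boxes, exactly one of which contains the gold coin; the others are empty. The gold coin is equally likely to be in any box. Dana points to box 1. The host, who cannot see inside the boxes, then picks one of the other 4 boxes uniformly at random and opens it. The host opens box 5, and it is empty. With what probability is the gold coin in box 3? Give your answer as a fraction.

Condition on the true location of the gold coin.
If it is in any of boxes 1, 2, 3, and 4 (prior 1/5 each): the host picks box 5 with probability 1/4 regardless, and it is not the prize; weight (1/5)·(1/4) = 1/20 each.
If it is in box 5 (prior 1/5): the host opened box 5, so this case is ruled out; weight (1/5)·0 = 0.
The weights sum to 1/5.
So P(the gold coin in box 3 | the host opened box 5) = (1/20) / (1/5) = 1/4.

1/4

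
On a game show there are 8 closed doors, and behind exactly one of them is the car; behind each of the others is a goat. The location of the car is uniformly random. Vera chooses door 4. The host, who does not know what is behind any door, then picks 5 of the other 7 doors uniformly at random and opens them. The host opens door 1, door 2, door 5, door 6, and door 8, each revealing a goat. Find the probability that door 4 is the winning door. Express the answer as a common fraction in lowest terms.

Because the host chose which doors to open without knowing where the car is, the choice is independent of the prize location. Learning that none of the 5 opened doors holds the car simply rules out those 5 locations and leaves the remaining 3 doors still equally likely by symmetry.
So P(the car behind door 4) = 1/3.

1/3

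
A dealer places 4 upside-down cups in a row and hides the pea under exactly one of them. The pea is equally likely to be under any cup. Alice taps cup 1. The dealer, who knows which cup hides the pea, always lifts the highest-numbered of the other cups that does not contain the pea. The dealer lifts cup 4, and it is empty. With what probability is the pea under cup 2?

Condition on the true location of the pea.
If it is under any of cups 1, 2, and 3 (prior 1/4 each): cup 4 is the highest-numbered option available, probability 1; weight (1/4)·1 = 1/4 each.
If it is under cup 4 (prior 1/4): the dealer opened cup 4, so this case is ruled out; weight (1/4)·0 = 0.
The weights sum to 3/4.
So P(the pea under cup 2 | the dealer opened cup 4) = (1/4) / (3/4) = 1/3.

1/3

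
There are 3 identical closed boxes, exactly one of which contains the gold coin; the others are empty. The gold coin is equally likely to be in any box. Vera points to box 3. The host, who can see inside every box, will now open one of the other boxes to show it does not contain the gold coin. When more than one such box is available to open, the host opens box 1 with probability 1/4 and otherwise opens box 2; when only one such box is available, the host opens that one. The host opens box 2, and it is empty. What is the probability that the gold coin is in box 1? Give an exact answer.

Condition on the true location of the gold coin.
If it is in box 1 (prior 1/3): only box 2 is available, probability 1; weight (1/3)·1 = 1/3.
If it is in box 2 (prior 1/3): the host opened box 2, so this case is ruled out; weight (1/3)·0 = 0.
If it is in box 3 (prior 1/3): box 1 is available but not opened, probability 3/4; weight (1/3)·(3/4) = 1/4.
The weights sum to 7/12.
So P(the gold coin in box 1 | the host opened box 2) = (1/3) / (7/12) = 4/7.

4/7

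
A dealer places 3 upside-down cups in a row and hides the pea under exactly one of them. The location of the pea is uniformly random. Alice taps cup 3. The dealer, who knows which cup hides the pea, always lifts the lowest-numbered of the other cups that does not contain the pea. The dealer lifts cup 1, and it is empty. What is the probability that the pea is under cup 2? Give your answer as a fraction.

1/2

Apply Bayes' rule, conditioning on where the pea actually is.
If it is under cup 1 (prior 1/3): the dealer opened cup 1, so this case is ruled out; weight (1/3)·0 = 0.
If it is under either of cups 2 and 3 (prior 1/3 each): cup 1 is the lowest-numbered option available, probability 1; weight (1/3)·1 = 1/3 each.
The weights sum to 2/3.
So P(the pea under cup 2 | the dealer opened cup 1) = (1/3) / (2/3) = 1/2.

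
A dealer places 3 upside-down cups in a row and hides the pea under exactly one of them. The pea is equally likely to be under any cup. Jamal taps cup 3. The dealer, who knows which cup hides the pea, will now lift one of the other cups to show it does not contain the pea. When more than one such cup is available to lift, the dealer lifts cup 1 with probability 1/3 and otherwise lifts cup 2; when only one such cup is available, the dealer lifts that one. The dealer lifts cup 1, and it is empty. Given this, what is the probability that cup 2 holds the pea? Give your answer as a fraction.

3/4

Apply Bayes' rule, conditioning on where the pea actually is.
If it is under cup 1 (prior 1/3): the dealer opened cup 1, so this case is ruled out; weight (1/3)·0 = 0.
If it is under cup 2 (prior 1/3): only cup 1 is available, probability 1; weight (1/3)·1 = 1/3.
If it is under cup 3 (prior 1/3): cup 1 is available, opened with probability 1/3; weight (1/3)·(1/3) = 1/9.
The weights sum to 4/9.
So P(the pea under cup 2 | the dealer opened cup 1) = (1/3) / (4/9) = 3/4.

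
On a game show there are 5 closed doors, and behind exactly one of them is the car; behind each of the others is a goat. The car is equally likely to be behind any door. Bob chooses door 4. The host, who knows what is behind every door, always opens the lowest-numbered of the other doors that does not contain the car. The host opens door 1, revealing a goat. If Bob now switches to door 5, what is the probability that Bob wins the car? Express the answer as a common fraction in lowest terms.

Consider each possible location of the car in turn.
If it is behind door 1 (prior 1/5): the host opened door 1, so this case is ruled out; weight (1/5)·0 = 0.
If it is behind any of doors 2, 3, 4, and 5 (prior 1/5 each): door 1 is the lowest-numbered option available, probability 1; weight (1/5)·1 = 1/5 each.
The weights sum to 4/5.
So P(the car behind door 5 | the host opened door 1) = (1/5) / (4/5) = 1/4.

1/4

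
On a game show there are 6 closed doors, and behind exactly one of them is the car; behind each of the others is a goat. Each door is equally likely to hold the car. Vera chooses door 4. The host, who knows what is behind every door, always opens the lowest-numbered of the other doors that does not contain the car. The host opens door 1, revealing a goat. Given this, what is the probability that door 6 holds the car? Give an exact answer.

Condition on the true location of the car.
If it is behind door 1 (prior 1/6): the host opened door 1, so this case is ruled out; weight (1/6)·0 = 0.
If it is behind any of doors 2, 3, 4, 5, and 6 (prior 1/6 each): door 1 is the lowest-numbered option available, probability 1; weight (1/6)·1 = 1/6 each.
The weights sum to 5/6.
So P(the car behind door 6 | the host opened door 1) = (1/6) / (5/6) = 1/5.

1/5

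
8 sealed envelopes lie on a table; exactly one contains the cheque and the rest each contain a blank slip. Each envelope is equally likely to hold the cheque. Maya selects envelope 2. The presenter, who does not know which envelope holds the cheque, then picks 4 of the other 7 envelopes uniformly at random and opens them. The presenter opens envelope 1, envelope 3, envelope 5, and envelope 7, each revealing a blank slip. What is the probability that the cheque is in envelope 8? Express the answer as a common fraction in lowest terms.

Consider each possible location of the cheque in turn.
If it is in any of envelopes 1, 3, 5, and 7 (prior 1/8 each): that envelope was opened and seen not to hold the prize — ruled out; weight (1/8)·0 = 0 each.
If it is in any of envelopes 2, 4, 6, and 8 (prior 1/8 each): the presenter picks exactly this set with probability 1/35 regardless, and none is the prize; weight (1/8)·(1/35) = 1/280 each.
The weights sum to 1/70.
So P(the cheque in envelope 8 | the presenter opened envelope 1, envelope 3, envelope 5, and envelope 7) = (1/280) / (1/70) = 1/4.

1/4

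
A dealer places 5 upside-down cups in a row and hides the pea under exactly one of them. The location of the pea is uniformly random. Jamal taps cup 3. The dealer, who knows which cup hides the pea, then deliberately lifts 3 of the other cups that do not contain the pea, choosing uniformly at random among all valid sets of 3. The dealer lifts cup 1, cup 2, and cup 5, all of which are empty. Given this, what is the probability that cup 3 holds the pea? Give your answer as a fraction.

Consider each possible location of the pea in turn.
If it is under any of cups 1, 2, and 5 (prior 1/5 each): that cup was opened and seen not to hold the prize — ruled out; weight (1/5)·0 = 0 each.
If it is under cup 3 (prior 1/5): the dealer has 4 equally likely choices, so probability 1/4; weight (1/5)·(1/4) = 1/20.
If it is under cup 4 (prior 1/5): the dealer has no choice, probability 1; weight (1/5)·1 = 1/5.
The weights sum to 1/4.
So P(the pea under cup 3 | the dealer opened cup 1, cup 2, and cup 5) = (1/20) / (1/4) = 1/5.

1/5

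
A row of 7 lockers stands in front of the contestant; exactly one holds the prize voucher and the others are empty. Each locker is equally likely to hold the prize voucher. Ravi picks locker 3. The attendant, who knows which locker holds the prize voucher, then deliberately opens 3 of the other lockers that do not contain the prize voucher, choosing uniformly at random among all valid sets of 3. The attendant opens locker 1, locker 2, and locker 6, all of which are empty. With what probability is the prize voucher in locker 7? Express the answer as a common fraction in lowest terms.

Apply Bayes' rule, conditioning on where the prize voucher actually is.
If it is in any of lockers 1, 2, and 6 (prior 1/7 each): that locker was opened and seen not to hold the prize — ruled out; weight (1/7)·0 = 0 each.
If it is in locker 3 (prior 1/7): the attendant has 20 equally likely choices, so probability 1/20; weight (1/7)·(1/20) = 1/140.
If it is in any of lockers 4, 5, and 7 (prior 1/7 each): the attendant has 10 equally likely choices, so probability 1/10; weight (1/7)·(1/10) = 1/70 each.
The weights sum to 1/20.
So P(the prize voucher in locker 7 | the attendant opened locker 1, locker 2, and locker 6) = (1/70) / (1/20) = 2/7.

2/7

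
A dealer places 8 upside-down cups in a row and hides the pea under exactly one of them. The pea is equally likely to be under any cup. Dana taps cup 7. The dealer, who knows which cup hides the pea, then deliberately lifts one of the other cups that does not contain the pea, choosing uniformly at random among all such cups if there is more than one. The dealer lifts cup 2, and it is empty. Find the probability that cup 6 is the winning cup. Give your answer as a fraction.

7/48

Condition on the true location of the pea.
If it is under any of cups 1, 3, 4, 5, 6, and 8 (prior 1/8 each): the dealer has 6 equally likely choices, so probability 1/6; weight (1/8)·(1/6) = 1/48 each.
If it is under cup 2 (prior 1/8): the dealer opened cup 2, so this case is ruled out; weight (1/8)·0 = 0.
If it is under cup 7 (prior 1/8): the dealer has 7 equally likely choices, so probability 1/7; weight (1/8)·(1/7) = 1/56.
The weights sum to 1/7.
So P(the pea under cup 6 | the dealer opened cup 2) = (1/48) / (1/7) = 7/48.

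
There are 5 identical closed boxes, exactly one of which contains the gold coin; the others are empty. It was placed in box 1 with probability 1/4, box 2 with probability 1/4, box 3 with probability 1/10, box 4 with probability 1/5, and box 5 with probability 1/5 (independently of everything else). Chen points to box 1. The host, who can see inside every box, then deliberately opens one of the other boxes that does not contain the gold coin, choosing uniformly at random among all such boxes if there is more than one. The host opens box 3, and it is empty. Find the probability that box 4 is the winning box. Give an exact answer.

Consider each possible location of the gold coin in turn.
If it is in box 1 (prior 1/4): the host has 4 equally likely choices, so probability 1/4; weight (1/4)·(1/4) = 1/16.
If it is in box 2 (prior 1/4): the host has 3 equally likely choices, so probability 1/3; weight (1/4)·(1/3) = 1/12.
If it is in box 3 (prior 1/10): the host opened box 3, so this case is ruled out; weight (1/10)·0 = 0.
If it is in either of boxes 4 and 5 (prior 1/5 each): the host has 3 equally likely choices, so probability 1/3; weight (1/5)·(1/3) = 1/15 each.
The weights sum to 67/240.
So P(the gold coin in box 4 | the host opened box 3) = (1/15) / (67/240) = 16/67.

16/67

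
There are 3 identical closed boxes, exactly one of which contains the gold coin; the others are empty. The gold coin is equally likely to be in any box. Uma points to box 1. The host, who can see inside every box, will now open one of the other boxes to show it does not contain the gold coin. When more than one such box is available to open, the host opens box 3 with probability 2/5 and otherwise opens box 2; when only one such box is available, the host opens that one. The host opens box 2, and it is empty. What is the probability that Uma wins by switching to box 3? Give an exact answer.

5/8

Consider each possible location of the gold coin in turn.
If it is in box 1 (prior 1/3): box 3 is available but not opened, probability 3/5; weight (1/3)·(3/5) = 1/5.
If it is in box 2 (prior 1/3): the host opened box 2, so this case is ruled out; weight (1/3)·0 = 0.
If it is in box 3 (prior 1/3): only box 2 is available, probability 1; weight (1/3)·1 = 1/3.
The weights sum to 8/15.
So P(the gold coin in box 3 | the host opened box 2) = (1/3) / (8/15) = 5/8.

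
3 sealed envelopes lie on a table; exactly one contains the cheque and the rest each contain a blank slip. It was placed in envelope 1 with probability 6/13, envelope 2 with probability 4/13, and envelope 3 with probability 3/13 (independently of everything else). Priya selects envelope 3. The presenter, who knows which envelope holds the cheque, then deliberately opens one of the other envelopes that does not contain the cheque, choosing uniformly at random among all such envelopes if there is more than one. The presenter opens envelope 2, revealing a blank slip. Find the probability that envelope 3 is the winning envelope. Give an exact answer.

Consider each possible location of the cheque in turn.
If it is in envelope 1 (prior 6/13): the presenter has no choice, probability 1; weight (6/13)·1 = 6/13.
If it is in envelope 2 (prior 4/13): the presenter opened envelope 2, so this case is ruled out; weight (4/13)·0 = 0.
If it is in envelope 3 (prior 3/13): the presenter has 2 equally likely choices, so probability 1/2; weight (3/13)·(1/2) = 3/26.
The weights sum to 15/26.
So P(the cheque in envelope 3 | the presenter opened envelope 2) = (3/26) / (15/26) = 1/5.

1/5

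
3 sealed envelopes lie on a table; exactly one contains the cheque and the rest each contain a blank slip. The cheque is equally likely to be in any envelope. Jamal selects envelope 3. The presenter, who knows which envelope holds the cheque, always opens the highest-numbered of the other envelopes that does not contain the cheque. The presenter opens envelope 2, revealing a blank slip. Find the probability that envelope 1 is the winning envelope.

1/2

Condition on the true location of the cheque.
If it is in either of envelopes 1 and 3 (prior 1/3 each): envelope 2 is the highest-numbered option available, probability 1; weight (1/3)·1 = 1/3 each.
If it is in envelope 2 (prior 1/3): the presenter opened envelope 2, so this case is ruled out; weight (1/3)·0 = 0.
The weights sum to 2/3.
So P(the cheque in envelope 1 | the presenter opened envelope 2) = (1/3) / (2/3) = 1/2.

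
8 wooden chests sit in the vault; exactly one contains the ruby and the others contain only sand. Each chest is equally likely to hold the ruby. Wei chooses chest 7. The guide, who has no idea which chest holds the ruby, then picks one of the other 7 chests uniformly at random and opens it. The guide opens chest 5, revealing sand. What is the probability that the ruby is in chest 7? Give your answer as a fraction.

1/7

Condition on the true location of the ruby.
If it is in any of chests 1, 2, 3, 4, 6, 7, and 8 (prior 1/8 each): the guide picks chest 5 with probability 1/7 regardless, and it is not the prize; weight (1/8)·(1/7) = 1/56 each.
If it is in chest 5 (prior 1/8): the guide opened chest 5, so this case is ruled out; weight (1/8)·0 = 0.
The weights sum to 1/8.
So P(the ruby in chest 7 | the guide opened chest 5) = (1/56) / (1/8) = 1/7.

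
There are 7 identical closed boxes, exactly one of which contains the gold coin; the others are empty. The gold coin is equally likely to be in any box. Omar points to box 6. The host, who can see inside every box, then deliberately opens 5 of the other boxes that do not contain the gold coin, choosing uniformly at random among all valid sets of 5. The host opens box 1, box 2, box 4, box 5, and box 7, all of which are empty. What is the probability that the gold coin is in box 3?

Condition on the true location of the gold coin.
If it is in any of boxes 1, 2, 4, 5, and 7 (prior 1/7 each): that box was opened and seen not to hold the prize — ruled out; weight (1/7)·0 = 0 each.
If it is in box 3 (prior 1/7): the host has no choice, probability 1; weight (1/7)·1 = 1/7.
If it is in box 6 (prior 1/7): the host has 6 equally likely choices, so probability 1/6; weight (1/7)·(1/6) = 1/42.
The weights sum to 1/6.
So P(the gold coin in box 3 | the host opened box 1, box 2, box 4, box 5, and box 7) = (1/7) / (1/6) = 6/7.

6/7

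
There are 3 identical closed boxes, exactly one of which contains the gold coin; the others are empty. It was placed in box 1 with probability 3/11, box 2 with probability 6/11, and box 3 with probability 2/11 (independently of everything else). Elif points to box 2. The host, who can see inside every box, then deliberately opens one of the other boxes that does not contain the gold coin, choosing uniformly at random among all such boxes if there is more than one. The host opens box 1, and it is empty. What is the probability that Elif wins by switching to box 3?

Consider each possible location of the gold coin in turn.
If it is in box 1 (prior 3/11): the host opened box 1, so this case is ruled out; weight (3/11)·0 = 0.
If it is in box 2 (prior 6/11): the host has 2 equally likely choices, so probability 1/2; weight (6/11)·(1/2) = 3/11.
If it is in box 3 (prior 2/11): the host has no choice, probability 1; weight (2/11)·1 = 2/11.
The weights sum to 5/11.
So P(the gold coin in box 3 | the host opened box 1) = (2/11) / (5/11) = 2/5.

2/5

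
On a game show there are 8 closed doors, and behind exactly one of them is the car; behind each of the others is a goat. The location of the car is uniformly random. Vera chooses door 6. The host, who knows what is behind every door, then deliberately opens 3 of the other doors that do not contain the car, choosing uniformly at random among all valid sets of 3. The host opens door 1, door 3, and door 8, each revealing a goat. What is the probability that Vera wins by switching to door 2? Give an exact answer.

Apply Bayes' rule, conditioning on where the car actually is.
If it is behind any of doors 1, 3, and 8 (prior 1/8 each): that door was opened and seen not to hold the prize — ruled out; weight (1/8)·0 = 0 each.
If it is behind any of doors 2, 4, 5, and 7 (prior 1/8 each): the host has 20 equally likely choices, so probability 1/20; weight (1/8)·(1/20) = 1/160 each.
If it is behind door 6 (prior 1/8): the host has 35 equally likely choices, so probability 1/35; weight (1/8)·(1/35) = 1/280.
The weights sum to 1/35.
So P(the car behind door 2 | the host opened door 1, door 3, and door 8) = (1/160) / (1/35) = 7/32.

7/32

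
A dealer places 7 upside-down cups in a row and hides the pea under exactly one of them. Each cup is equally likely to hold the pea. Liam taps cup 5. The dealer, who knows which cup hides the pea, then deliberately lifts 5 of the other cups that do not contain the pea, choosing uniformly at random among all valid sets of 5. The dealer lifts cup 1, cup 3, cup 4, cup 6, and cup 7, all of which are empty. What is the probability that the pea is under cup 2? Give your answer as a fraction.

6/7

Consider each possible location of the pea in turn.
If it is under any of cups 1, 3, 4, 6, and 7 (prior 1/7 each): that cup was opened and seen not to hold the prize — ruled out; weight (1/7)·0 = 0 each.
If it is under cup 2 (prior 1/7): the dealer has no choice, probability 1; weight (1/7)·1 = 1/7.
If it is under cup 5 (prior 1/7): the dealer has 6 equally likely choices, so probability 1/6; weight (1/7)·(1/6) = 1/42.
The weights sum to 1/6.
So P(the pea under cup 2 | the dealer opened cup 1, cup 3, cup 4, cup 6, and cup 7) = (1/7) / (1/6) = 6/7.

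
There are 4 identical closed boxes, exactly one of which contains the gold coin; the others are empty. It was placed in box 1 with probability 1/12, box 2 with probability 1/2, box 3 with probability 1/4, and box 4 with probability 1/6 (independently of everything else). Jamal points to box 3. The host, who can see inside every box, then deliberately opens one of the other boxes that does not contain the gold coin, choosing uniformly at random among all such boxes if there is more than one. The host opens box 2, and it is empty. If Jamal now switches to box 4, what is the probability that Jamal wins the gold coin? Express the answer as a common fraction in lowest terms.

Condition on the true location of the gold coin.
If it is in box 1 (prior 1/12): the host has 2 equally likely choices, so probability 1/2; weight (1/12)·(1/2) = 1/24.
If it is in box 2 (prior 1/2): the host opened box 2, so this case is ruled out; weight (1/2)·0 = 0.
If it is in box 3 (prior 1/4): the host has 3 equally likely choices, so probability 1/3; weight (1/4)·(1/3) = 1/12.
If it is in box 4 (prior 1/6): the host has 2 equally likely choices, so probability 1/2; weight (1/6)·(1/2) = 1/12.
The weights sum to 5/24.
So P(the gold coin in box 4 | the host opened box 2) = (1/12) / (5/24) = 2/5.

2/5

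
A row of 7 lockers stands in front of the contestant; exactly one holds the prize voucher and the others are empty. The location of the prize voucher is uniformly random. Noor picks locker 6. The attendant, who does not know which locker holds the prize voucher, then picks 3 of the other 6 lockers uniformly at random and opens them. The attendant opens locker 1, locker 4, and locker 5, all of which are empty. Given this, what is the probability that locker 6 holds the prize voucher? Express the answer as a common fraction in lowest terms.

1/4

Consider each possible location of the prize voucher in turn.
If it is in any of lockers 1, 4, and 5 (prior 1/7 each): that locker was opened and seen not to hold the prize — ruled out; weight (1/7)·0 = 0 each.
If it is in any of lockers 2, 3, 6, and 7 (prior 1/7 each): the attendant picks exactly this set with probability 1/20 regardless, and none is the prize; weight (1/7)·(1/20) = 1/140 each.
The weights sum to 1/35.
So P(the prize voucher in locker 6 | the attendant opened locker 1, locker 4, and locker 5) = (1/140) / (1/35) = 1/4.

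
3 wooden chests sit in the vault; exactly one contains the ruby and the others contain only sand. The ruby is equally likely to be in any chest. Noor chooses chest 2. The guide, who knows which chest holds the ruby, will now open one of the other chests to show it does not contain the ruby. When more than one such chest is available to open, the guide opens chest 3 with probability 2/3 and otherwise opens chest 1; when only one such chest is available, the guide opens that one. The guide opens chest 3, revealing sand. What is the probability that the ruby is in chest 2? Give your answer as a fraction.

Consider each possible location of the ruby in turn.
If it is in chest 1 (prior 1/3): only chest 3 is available, probability 1; weight (1/3)·1 = 1/3.
If it is in chest 2 (prior 1/3): chest 3 is available, opened with probability 2/3; weight (1/3)·(2/3) = 2/9.
If it is in chest 3 (prior 1/3): the guide opened chest 3, so this case is ruled out; weight (1/3)·0 = 0.
The weights sum to 5/9.
So P(the ruby in chest 2 | the guide opened chest 3) = (2/9) / (5/9) = 2/5.

2/5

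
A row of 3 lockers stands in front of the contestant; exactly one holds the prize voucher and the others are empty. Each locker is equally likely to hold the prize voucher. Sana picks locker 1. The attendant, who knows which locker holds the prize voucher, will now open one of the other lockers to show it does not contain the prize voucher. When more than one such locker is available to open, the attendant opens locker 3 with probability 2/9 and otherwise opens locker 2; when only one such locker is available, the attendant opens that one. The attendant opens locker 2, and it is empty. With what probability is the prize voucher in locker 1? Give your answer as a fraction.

Consider each possible location of the prize voucher in turn.
If it is in locker 1 (prior 1/3): locker 3 is available but not opened, probability 7/9; weight (1/3)·(7/9) = 7/27.
If it is in locker 2 (prior 1/3): the attendant opened locker 2, so this case is ruled out; weight (1/3)·0 = 0.
If it is in locker 3 (prior 1/3): only locker 2 is available, probability 1; weight (1/3)·1 = 1/3.
The weights sum to 16/27.
So P(the prize voucher in locker 1 | the attendant opened locker 2) = (7/27) / (16/27) = 7/16.

7/16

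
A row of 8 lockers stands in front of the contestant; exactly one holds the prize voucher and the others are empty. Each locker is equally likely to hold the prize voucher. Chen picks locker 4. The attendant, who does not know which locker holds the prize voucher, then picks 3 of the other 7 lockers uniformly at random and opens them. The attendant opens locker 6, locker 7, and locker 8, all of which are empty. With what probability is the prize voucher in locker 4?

1/5

Condition on the true location of the prize voucher.
If it is in any of lockers 1, 2, 3, 4, and 5 (prior 1/8 each): the attendant picks exactly this set with probability 1/35 regardless, and none is the prize; weight (1/8)·(1/35) = 1/280 each.
If it is in any of lockers 6, 7, and 8 (prior 1/8 each): that locker was opened and seen not to hold the prize — ruled out; weight (1/8)·0 = 0 each.
The weights sum to 1/56.
So P(the prize voucher in locker 4 | the attendant opened locker 6, locker 7, and locker 8) = (1/280) / (1/56) = 1/5.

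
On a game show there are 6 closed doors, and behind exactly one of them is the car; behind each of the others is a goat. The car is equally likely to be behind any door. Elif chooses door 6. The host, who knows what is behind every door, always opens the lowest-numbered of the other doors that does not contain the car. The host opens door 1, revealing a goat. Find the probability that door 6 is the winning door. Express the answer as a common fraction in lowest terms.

Apply Bayes' rule, conditioning on where the car actually is.
If it is behind door 1 (prior 1/6): the host opened door 1, so this case is ruled out; weight (1/6)·0 = 0.
If it is behind any of doors 2, 3, 4, 5, and 6 (prior 1/6 each): door 1 is the lowest-numbered option available, probability 1; weight (1/6)·1 = 1/6 each.
The weights sum to 5/6.
So P(the car behind door 6 | the host opened door 1) = (1/6) / (5/6) = 1/5.

1/5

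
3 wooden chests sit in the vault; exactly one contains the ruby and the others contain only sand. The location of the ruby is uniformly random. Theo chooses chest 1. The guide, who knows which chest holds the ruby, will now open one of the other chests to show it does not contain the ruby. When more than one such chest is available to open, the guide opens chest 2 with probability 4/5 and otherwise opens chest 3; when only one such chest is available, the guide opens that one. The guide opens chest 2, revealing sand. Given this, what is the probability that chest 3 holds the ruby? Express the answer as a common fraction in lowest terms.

5/9

Consider each possible location of the ruby in turn.
If it is in chest 1 (prior 1/3): chest 2 is available, opened with probability 4/5; weight (1/3)·(4/5) = 4/15.
If it is in chest 2 (prior 1/3): the guide opened chest 2, so this case is ruled out; weight (1/3)·0 = 0.
If it is in chest 3 (prior 1/3): only chest 2 is available, probability 1; weight (1/3)·1 = 1/3.
The weights sum to 3/5.
So P(the ruby in chest 3 | the guide opened chest 2) = (1/3) / (3/5) = 5/9.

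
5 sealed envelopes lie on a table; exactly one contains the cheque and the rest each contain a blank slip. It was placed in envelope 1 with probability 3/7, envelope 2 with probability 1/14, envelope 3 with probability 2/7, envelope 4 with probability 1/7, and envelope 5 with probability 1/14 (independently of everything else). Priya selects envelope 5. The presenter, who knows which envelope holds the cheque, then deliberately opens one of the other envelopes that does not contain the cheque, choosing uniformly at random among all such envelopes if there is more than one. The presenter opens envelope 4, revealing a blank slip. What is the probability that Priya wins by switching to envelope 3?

16/47

Condition on the true location of the cheque.
If it is in envelope 1 (prior 3/7): the presenter has 3 equally likely choices, so probability 1/3; weight (3/7)·(1/3) = 1/7.
If it is in envelope 2 (prior 1/14): the presenter has 3 equally likely choices, so probability 1/3; weight (1/14)·(1/3) = 1/42.
If it is in envelope 3 (prior 2/7): the presenter has 3 equally likely choices, so probability 1/3; weight (2/7)·(1/3) = 2/21.
If it is in envelope 4 (prior 1/7): the presenter opened envelope 4, so this case is ruled out; weight (1/7)·0 = 0.
If it is in envelope 5 (prior 1/14): the presenter has 4 equally likely choices, so probability 1/4; weight (1/14)·(1/4) = 1/56.
The weights sum to 47/168.
So P(the cheque in envelope 3 | the presenter opened envelope 4) = (2/21) / (47/168) = 16/47.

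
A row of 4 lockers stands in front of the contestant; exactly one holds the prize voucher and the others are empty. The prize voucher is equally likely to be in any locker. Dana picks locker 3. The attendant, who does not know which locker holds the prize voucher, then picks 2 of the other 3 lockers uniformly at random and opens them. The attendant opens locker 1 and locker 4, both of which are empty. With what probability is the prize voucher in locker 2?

1/2

Condition on the true location of the prize voucher.
If it is in either of lockers 1 and 4 (prior 1/4 each): that locker was opened and seen not to hold the prize — ruled out; weight (1/4)·0 = 0 each.
If it is in either of lockers 2 and 3 (prior 1/4 each): the attendant picks exactly this set with probability 1/3 regardless, and none is the prize; weight (1/4)·(1/3) = 1/12 each.
The weights sum to 1/6.
So P(the prize voucher in locker 2 | the attendant opened locker 1 and locker 4) = (1/12) / (1/6) = 1/2.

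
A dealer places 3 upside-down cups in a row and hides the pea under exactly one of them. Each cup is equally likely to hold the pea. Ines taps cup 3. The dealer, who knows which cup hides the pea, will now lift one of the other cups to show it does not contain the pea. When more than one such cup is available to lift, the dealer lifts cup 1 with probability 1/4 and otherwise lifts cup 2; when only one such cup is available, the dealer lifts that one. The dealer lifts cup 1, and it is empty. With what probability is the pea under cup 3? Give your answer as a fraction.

Apply Bayes' rule, conditioning on where the pea actually is.
If it is under cup 1 (prior 1/3): the dealer opened cup 1, so this case is ruled out; weight (1/3)·0 = 0.
If it is under cup 2 (prior 1/3): only cup 1 is available, probability 1; weight (1/3)·1 = 1/3.
If it is under cup 3 (prior 1/3): cup 1 is available, opened with probability 1/4; weight (1/3)·(1/4) = 1/12.
The weights sum to 5/12.
So P(the pea under cup 3 | the dealer opened cup 1) = (1/12) / (5/12) = 1/5.

1/5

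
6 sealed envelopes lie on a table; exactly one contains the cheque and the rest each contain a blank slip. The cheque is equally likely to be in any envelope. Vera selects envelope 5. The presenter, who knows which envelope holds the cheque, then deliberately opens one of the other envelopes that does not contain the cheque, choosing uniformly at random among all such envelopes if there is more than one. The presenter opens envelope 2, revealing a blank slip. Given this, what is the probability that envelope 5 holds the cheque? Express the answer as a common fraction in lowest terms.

1/6

Condition on the true location of the cheque.
If it is in any of envelopes 1, 3, 4, and 6 (prior 1/6 each): the presenter has 4 equally likely choices, so probability 1/4; weight (1/6)·(1/4) = 1/24 each.
If it is in envelope 2 (prior 1/6): the presenter opened envelope 2, so this case is ruled out; weight (1/6)·0 = 0.
If it is in envelope 5 (prior 1/6): the presenter has 5 equally likely choices, so probability 1/5; weight (1/6)·(1/5) = 1/30.
The weights sum to 1/5.
So P(the cheque in envelope 5 | the presenter opened envelope 2) = (1/30) / (1/5) = 1/6.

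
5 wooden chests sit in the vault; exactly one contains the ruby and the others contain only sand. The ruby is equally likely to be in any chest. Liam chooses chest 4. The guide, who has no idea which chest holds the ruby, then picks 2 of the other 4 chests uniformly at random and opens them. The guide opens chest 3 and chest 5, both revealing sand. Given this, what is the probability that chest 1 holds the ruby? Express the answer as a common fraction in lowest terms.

1/3

Condition on the true location of the ruby.
If it is in any of chests 1, 2, and 4 (prior 1/5 each): the guide picks exactly this set with probability 1/6 regardless, and none is the prize; weight (1/5)·(1/6) = 1/30 each.
If it is in either of chests 3 and 5 (prior 1/5 each): that chest was opened and seen not to hold the prize — ruled out; weight (1/5)·0 = 0 each.
The weights sum to 1/10.
So P(the ruby in chest 1 | the guide opened chest 3 and chest 5) = (1/30) / (1/10) = 1/3.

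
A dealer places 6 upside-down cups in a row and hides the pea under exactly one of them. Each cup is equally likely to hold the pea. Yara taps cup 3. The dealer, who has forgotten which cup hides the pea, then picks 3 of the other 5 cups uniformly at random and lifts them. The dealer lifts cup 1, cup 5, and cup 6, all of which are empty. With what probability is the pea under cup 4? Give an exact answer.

Condition on the true location of the pea.
If it is under any of cups 1, 5, and 6 (prior 1/6 each): that cup was opened and seen not to hold the prize — ruled out; weight (1/6)·0 = 0 each.
If it is under any of cups 2, 3, and 4 (prior 1/6 each): the dealer picks exactly this set with probability 1/10 regardless, and none is the prize; weight (1/6)·(1/10) = 1/60 each.
The weights sum to 1/20.
So P(the pea under cup 4 | the dealer opened cup 1, cup 5, and cup 6) = (1/60) / (1/20) = 1/3.

1/3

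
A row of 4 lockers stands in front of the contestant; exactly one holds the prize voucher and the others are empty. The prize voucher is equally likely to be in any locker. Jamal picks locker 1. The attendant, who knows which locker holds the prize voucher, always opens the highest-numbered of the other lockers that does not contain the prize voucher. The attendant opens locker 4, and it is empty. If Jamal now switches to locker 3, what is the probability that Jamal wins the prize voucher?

Condition on the true location of the prize voucher.
If it is in any of lockers 1, 2, and 3 (prior 1/4 each): locker 4 is the highest-numbered option available, probability 1; weight (1/4)·1 = 1/4 each.
If it is in locker 4 (prior 1/4): the attendant opened locker 4, so this case is ruled out; weight (1/4)·0 = 0.
The weights sum to 3/4.
So P(the prize voucher in locker 3 | the attendant opened locker 4) = (1/4) / (3/4) = 1/3.

1/3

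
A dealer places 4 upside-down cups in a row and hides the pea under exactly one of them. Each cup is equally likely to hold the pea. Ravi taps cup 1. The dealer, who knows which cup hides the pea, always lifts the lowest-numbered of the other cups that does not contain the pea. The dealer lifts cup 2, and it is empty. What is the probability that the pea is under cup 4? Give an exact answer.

Consider each possible location of the pea in turn.
If it is under any of cups 1, 3, and 4 (prior 1/4 each): cup 2 is the lowest-numbered option available, probability 1; weight (1/4)·1 = 1/4 each.
If it is under cup 2 (prior 1/4): the dealer opened cup 2, so this case is ruled out; weight (1/4)·0 = 0.
The weights sum to 3/4.
So P(the pea under cup 4 | the dealer opened cup 2) = (1/4) / (3/4) = 1/3.

1/3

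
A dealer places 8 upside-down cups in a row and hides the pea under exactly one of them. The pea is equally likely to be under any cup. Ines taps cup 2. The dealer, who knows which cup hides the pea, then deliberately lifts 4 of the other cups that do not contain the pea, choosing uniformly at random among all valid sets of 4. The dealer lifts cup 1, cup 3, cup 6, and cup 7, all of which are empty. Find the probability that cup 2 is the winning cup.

Consider each possible location of the pea in turn.
If it is under any of cups 1, 3, 6, and 7 (prior 1/8 each): that cup was opened and seen not to hold the prize — ruled out; weight (1/8)·0 = 0 each.
If it is under cup 2 (prior 1/8): the dealer has 35 equally likely choices, so probability 1/35; weight (1/8)·(1/35) = 1/280.
If it is under any of cups 4, 5, and 8 (prior 1/8 each): the dealer has 15 equally likely choices, so probability 1/15; weight (1/8)·(1/15) = 1/120 each.
The weights sum to 1/35.
So P(the pea under cup 2 | the dealer opened cup 1, cup 3, cup 6, and cup 7) = (1/280) / (1/35) = 1/8.

1/8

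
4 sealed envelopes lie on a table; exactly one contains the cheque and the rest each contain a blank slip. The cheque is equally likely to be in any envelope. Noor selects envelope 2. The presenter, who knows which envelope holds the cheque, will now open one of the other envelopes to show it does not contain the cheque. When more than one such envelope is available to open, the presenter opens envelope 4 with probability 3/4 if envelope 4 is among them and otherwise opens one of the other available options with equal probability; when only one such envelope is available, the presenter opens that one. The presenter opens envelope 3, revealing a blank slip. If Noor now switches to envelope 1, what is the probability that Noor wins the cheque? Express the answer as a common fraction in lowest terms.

2/7

Condition on the true location of the cheque.
If it is in envelope 1 (prior 1/4): envelope 4 is available but not opened, probability 1/4; weight (1/4)·(1/4) = 1/16.
If it is in envelope 2 (prior 1/4): envelope 4 is available but not opened; envelope 3 gets probability (1 − 3/4)/2 = 1/8; weight (1/4)·(1/8) = 1/32.
If it is in envelope 3 (prior 1/4): the presenter opened envelope 3, so this case is ruled out; weight (1/4)·0 = 0.
If it is in envelope 4 (prior 1/4): envelope 4 holds the prize so is unavailable; the presenter chooses uniformly among the 2 others, probability 1/2; weight (1/4)·(1/2) = 1/8.
The weights sum to 7/32.
So P(the cheque in envelope 1 | the presenter opened envelope 3) = (1/16) / (7/32) = 2/7.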